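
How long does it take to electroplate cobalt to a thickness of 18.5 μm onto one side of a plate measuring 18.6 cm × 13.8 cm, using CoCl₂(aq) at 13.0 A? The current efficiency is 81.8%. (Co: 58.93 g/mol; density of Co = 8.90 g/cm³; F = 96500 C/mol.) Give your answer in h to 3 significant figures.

Plated area = 18.6 × 13.8 = 256.7 cm²
Volume = 256.7 × 18.5×10⁻⁴ cm = 0.4749 cm³
m(Co) = 0.4749 × 8.90 = 4.227 g
n(Co) = 4.227 / 58.93 = 0.07173 mol; n(e⁻) = 2 × 0.07173 = 0.1435 mol
Q = 0.1435 × 96500 / 0.818 = 16930 C
t = 16930 / 13.0 = 1302 s = 0.362 h

0.362 h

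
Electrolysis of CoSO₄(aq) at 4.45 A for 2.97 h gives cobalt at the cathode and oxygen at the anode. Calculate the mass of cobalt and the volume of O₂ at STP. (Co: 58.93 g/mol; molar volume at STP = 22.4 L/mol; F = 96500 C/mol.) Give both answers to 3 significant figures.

Q = 4.45 × 10692 = 47580 C; n(e⁻) = 47580 / 96500 = 0.4931 mol
Cathode: Co²⁺ + 2e⁻ → Co → n(Co) = 0.4931/2 = 0.2466 mol → 14.5 g
Anode: 2H₂O → O₂ + 4H⁺ + 4e⁻ → n(O₂) = 0.4931/4 = 0.1233 mol → 2.76 L

14.5 g Co; 2.76 L O₂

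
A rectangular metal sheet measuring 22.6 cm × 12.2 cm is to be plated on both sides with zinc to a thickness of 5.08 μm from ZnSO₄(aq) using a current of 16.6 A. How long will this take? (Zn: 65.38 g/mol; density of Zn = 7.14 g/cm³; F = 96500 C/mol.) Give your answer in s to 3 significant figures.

356 s

Plated area = 2 × 22.6 × 12.2 = 551.4 cm²
Volume = 551.4 × 5.08×10⁻⁴ cm = 0.2801 cm³
m(Zn) = 0.2801 × 7.14 = 2.000 g
n(Zn) = 2.000 / 65.38 = 0.03059 mol; n(e⁻) = 2 × 0.03059 = 0.06118 mol
Q = 0.06118 × 96500 = 5904 C
t = 5904 / 16.6 = 355.7 s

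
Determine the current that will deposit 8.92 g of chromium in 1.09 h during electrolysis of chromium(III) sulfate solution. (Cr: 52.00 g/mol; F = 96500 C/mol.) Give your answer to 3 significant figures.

n(Cr) = 8.92 / 52.00 = 0.1715 mol
Cr³⁺ + 3e⁻ → Cr, so n(e⁻) = 3 × 0.1715 = 0.5145 mol
Q = 0.5145 × 96500 = 49650 C
I = Q / t = 49650 / 3924 s = 12.7 A

12.7 A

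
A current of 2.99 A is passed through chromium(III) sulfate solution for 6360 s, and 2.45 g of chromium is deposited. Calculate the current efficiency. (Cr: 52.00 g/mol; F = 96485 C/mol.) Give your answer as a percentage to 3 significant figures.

71.7%

Q = 2.99 × 6360 = 19020 C
n(e⁻) = 19020 / 96485 = 0.1971 mol
Cr³⁺ + 3e⁻ → Cr, so theoretical n(Cr) = 0.06570 mol → 3.416 g
Efficiency = 2.45 / 3.416 = 0.7172 = 71.7%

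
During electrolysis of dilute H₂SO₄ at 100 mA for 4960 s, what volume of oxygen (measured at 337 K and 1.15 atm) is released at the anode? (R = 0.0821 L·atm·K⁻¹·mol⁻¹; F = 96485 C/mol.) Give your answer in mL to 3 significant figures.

Q = It = 0.100 × 4960 = 496.0 C
n(e⁻) = Q/F = 496.0/96485 = 0.005141 mol
2H₂O → O₂ + 4H⁺ + 4e⁻, so n(O₂) = 0.005141 / 4 = 0.001285 mol
V = nRT/P = 0.001285 × 0.0821 × 337 / 1.15 = 0.03092 L
= 30.9 mL

30.9 mL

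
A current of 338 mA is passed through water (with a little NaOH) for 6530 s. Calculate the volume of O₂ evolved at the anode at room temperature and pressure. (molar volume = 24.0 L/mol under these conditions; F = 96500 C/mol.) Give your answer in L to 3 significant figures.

0.137 L

Charge passed = 0.338 × 6530 = 2207 C
Moles of electrons = 2207 / 96500 = 0.02287 mol
2H₂O → O₂ + 4H⁺ + 4e⁻, so n(O₂) = 0.02287 / 4 = 0.005718 mol
V = 0.005718 × 24.0 = 0.1372 L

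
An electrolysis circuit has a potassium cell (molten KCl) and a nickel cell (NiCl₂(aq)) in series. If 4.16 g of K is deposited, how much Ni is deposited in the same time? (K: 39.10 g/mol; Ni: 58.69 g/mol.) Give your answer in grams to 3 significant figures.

n(K) = 4.16 / 39.10 = 0.1064 mol
K⁺ + e⁻ → K, so n(e⁻) = 0.1064 mol
The cells are in series, so the same charge (and hence the same n(e⁻) = 0.1064 mol) passes through both.
Ni²⁺ + 2e⁻ → Ni, so n(Ni) = 0.1064 / 2 = 0.05320 mol
m(Ni) = 0.05320 × 58.69 = 3.12 g

3.12 g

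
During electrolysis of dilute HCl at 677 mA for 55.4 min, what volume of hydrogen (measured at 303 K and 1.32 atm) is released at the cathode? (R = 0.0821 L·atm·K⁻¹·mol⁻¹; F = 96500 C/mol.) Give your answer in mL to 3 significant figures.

220 mL

Q = 0.677 A × 3324 s = 2250 C
Moles of electrons = 2250 / 96500 = 0.02332 mol
2H⁺ + 2e⁻ → H₂, so n(H₂) = 0.02332 / 2 = 0.01166 mol
V = nRT/P = 0.01166 × 0.0821 × 303 / 1.32 = 0.2197 L
= 220 mL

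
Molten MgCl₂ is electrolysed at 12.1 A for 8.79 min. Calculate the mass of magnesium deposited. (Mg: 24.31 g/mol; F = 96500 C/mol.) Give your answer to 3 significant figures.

Charge passed = 12.1 × 527.4 = 6382 C
Moles of electrons = 6382 / 96500 = 0.06613 mol
Mg²⁺ + 2e⁻ → Mg, so n(Mg) = 0.06613 / 2 = 0.03307 mol
m = 0.03307 × 24.31 = 0.804 g

0.804 g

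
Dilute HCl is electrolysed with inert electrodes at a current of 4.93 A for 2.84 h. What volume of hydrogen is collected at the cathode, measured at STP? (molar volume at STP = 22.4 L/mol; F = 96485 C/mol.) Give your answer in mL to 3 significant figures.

5850 mL

Q = It = 4.93 × 10224 = 50400 C
n(e⁻) = Q/F = 50400/96485 = 0.5224 mol
2H⁺ + 2e⁻ → H₂, so n(H₂) = 0.5224 / 2 = 0.2612 mol
V = 0.2612 × 22.4 = 5.851 L
= 5850 mL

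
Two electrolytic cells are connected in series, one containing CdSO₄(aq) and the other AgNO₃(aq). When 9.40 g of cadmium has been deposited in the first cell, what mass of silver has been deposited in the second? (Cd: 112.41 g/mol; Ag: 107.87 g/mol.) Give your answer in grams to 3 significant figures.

18.0 g

n(Cd) = 9.40 / 112.41 = 0.08362 mol
Cd²⁺ + 2e⁻ → Cd, so n(e⁻) = 2 × 0.08362 = 0.1672 mol
Same current for the same time ⇒ same n(e⁻) = 0.1672 mol in both cells.
Ag⁺ + e⁻ → Ag, so n(Ag) = 0.1672 mol
m(Ag) = 0.1672 × 107.87 = 18.0 g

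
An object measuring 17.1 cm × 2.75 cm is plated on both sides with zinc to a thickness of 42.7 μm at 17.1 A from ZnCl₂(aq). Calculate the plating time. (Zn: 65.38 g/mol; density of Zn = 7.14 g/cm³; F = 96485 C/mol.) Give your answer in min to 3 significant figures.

Plated area = 2 × 17.1 × 2.75 = 94.05 cm²
Volume = 94.05 × 42.7×10⁻⁴ cm = 0.4016 cm³
m(Zn) = 0.4016 × 7.14 = 2.867 g
n(Zn) = 2.867 / 65.38 = 0.04385 mol; n(e⁻) = 2 × 0.04385 = 0.08770 mol
Q = 0.08770 × 96485 = 8462 C
t = 8462 / 17.1 = 494.9 s = 8.25 min

8.25 min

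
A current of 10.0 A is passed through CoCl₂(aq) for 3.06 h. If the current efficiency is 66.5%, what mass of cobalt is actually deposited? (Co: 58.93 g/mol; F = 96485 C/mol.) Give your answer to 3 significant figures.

Q = 10.0 × 11016 = 1.102×10^5 C
n(e⁻) = 1.102×10^5 / 96485 = 1.142 mol
Co²⁺ + 2e⁻ → Co, so theoretical m(Co) = 0.5710 × 58.93 = 33.65 g
Actual mass = 66.5% × 33.65 = 22.4 g

22.4 g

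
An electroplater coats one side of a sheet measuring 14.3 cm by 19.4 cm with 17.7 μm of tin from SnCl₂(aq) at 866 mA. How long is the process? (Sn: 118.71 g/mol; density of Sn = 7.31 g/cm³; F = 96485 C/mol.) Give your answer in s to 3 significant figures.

6740 s

Plated area = 14.3 × 19.4 = 277.4 cm²
Volume = 277.4 × 17.7×10⁻⁴ cm = 0.4910 cm³
m(Sn) = 0.4910 × 7.31 = 3.589 g
n(Sn) = 3.589 / 118.71 = 0.03023 mol; n(e⁻) = 2 × 0.03023 = 0.06046 mol
Q = 0.06046 × 96485 = 5833 C
t = 5833 / 0.866 = 6736 s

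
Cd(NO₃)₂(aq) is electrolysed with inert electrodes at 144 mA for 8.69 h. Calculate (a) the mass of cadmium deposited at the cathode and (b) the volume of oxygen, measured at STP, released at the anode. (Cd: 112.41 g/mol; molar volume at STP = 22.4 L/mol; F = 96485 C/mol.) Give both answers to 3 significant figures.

Q = 0.144 × 31284 = 4505 C; n(e⁻) = 4505 / 96485 = 0.04669 mol
Cathode: Cd²⁺ + 2e⁻ → Cd → n(Cd) = 0.04669/2 = 0.02335 mol → 2.62 g
Anode: 2H₂O → O₂ + 4H⁺ + 4e⁻ → n(O₂) = 0.04669/4 = 0.01167 mol → 0.261 L

2.62 g Cd; 0.261 L O₂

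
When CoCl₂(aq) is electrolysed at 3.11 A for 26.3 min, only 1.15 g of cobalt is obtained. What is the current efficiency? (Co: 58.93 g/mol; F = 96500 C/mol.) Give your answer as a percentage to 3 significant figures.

Q = 3.11 × 1578 = 4908 C
n(e⁻) = 4908 / 96500 = 0.05086 mol
Co²⁺ + 2e⁻ → Co, so theoretical n(Co) = 0.02543 mol → 1.499 g
Efficiency = 1.15 / 1.499 = 0.7672 = 76.7%

76.7%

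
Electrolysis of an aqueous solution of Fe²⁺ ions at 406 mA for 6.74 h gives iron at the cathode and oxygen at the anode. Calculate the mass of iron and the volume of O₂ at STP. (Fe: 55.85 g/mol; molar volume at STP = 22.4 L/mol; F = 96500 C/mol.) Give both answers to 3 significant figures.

2.85 g Fe; 0.572 L O₂

Q = 0.406 × 24264 = 9851 C; n(e⁻) = 9851 / 96500 = 0.1021 mol
Cathode: Fe²⁺ + 2e⁻ → Fe → n(Fe) = 0.1021/2 = 0.05105 mol → 2.85 g
Anode: 2H₂O → O₂ + 4H⁺ + 4e⁻ → n(O₂) = 0.1021/4 = 0.02553 mol → 0.572 L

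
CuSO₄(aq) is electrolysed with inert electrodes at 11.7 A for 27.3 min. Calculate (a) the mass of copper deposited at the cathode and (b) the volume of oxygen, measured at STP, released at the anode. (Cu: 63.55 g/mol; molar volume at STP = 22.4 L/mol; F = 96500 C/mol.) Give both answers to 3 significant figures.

6.31 g Cu; 1.11 L O₂

Q = 11.7 × 1638 = 19160 C; n(e⁻) = 19160 / 96500 = 0.1985 mol
Cathode: Cu²⁺ + 2e⁻ → Cu → n(Cu) = 0.1985/2 = 0.09925 mol → 6.31 g
Anode: 2H₂O → O₂ + 4H⁺ + 4e⁻ → n(O₂) = 0.1985/4 = 0.04963 mol → 1.11 L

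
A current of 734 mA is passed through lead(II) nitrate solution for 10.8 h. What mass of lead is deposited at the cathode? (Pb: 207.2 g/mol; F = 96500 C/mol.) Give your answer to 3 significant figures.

Charge passed = 0.734 × 38880 = 28540 C
Moles of electrons = 28540 / 96500 = 0.2958 mol
Pb²⁺ + 2e⁻ → Pb, so n(Pb) = 0.2958 / 2 = 0.1479 mol
m = 0.1479 × 207.2 = 30.6 g

30.6 g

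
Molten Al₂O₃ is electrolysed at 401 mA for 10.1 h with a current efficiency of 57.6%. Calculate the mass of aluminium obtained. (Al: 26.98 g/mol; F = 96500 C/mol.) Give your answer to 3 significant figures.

Q = 0.401 × 36360 = 14580 C
n(e⁻) = 14580 / 96500 = 0.1511 mol
Al³⁺ + 3e⁻ → Al, so theoretical m(Al) = 0.05037 × 26.98 = 1.359 g
Actual mass = 57.6% × 1.359 = 0.783 g

0.783 g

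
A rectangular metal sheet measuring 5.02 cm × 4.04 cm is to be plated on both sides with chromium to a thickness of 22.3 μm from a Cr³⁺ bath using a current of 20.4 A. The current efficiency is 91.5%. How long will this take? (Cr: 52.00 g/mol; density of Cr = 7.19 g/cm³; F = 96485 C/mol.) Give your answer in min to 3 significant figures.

3.23 min

Plated area = 2 × 5.02 × 4.04 = 40.56 cm²
Volume = 40.56 × 22.3×10⁻⁴ cm = 0.09045 cm³
m(Cr) = 0.09045 × 7.19 = 0.6503 g
n(Cr) = 0.6503 / 52.00 = 0.01251 mol; n(e⁻) = 3 × 0.01251 = 0.03753 mol
Q = 0.03753 × 96485 / 0.915 = 3957 C
t = 3957 / 20.4 = 194.0 s = 3.23 min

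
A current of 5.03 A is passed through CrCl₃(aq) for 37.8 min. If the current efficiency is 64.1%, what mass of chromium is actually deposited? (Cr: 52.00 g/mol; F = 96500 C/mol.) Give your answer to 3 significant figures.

1.31 g

Q = 5.03 × 2268 = 11410 C
n(e⁻) = 11410 / 96500 = 0.1182 mol
Cr³⁺ + 3e⁻ → Cr, so theoretical m(Cr) = 0.03940 × 52.00 = 2.049 g
Actual mass = 64.1% × 2.049 = 1.31 g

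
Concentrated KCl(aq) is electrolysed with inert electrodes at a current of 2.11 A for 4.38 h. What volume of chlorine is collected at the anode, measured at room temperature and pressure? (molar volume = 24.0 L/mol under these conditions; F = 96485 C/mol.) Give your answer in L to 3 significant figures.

Q = 2.11 A × 15768 s = 33270 C
n(e⁻) = Q/F = 33270/96485 = 0.3448 mol
2Cl⁻ → Cl₂ + 2e⁻, so n(Cl₂) = 0.3448 / 2 = 0.1724 mol
V = 0.1724 × 24.0 = 4.138 L

4.14 L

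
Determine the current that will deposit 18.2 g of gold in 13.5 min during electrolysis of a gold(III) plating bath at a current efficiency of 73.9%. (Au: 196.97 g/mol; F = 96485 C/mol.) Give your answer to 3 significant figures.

n(Au) = 18.2 / 196.97 = 0.09240 mol
Au³⁺ + 3e⁻ → Au, so n(e⁻) = 3 × 0.09240 = 0.2772 mol
Q = 0.2772 × 96485 / 0.739 = 36190 C
I = Q / t = 36190 / 810 s = 44.7 A

44.7 A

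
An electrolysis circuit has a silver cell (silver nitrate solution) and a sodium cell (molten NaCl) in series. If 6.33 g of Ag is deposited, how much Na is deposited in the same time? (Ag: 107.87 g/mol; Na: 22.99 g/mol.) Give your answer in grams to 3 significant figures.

n(Ag) = 6.33 / 107.87 = 0.05868 mol
Ag⁺ + e⁻ → Ag, so n(e⁻) = 0.05868 mol
Since the cells are in series, n(e⁻) in the Na cell is also 0.05868 mol.
Na⁺ + e⁻ → Na, so n(Na) = 0.05868 mol
m(Na) = 0.05868 × 22.99 = 1.35 g

1.35 g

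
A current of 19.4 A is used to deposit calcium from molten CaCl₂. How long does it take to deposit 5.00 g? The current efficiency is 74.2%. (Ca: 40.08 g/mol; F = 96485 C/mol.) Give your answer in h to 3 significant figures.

0.465 h

n(Ca) = 5.00 / 40.08 = 0.1248 mol
Ca²⁺ + 2e⁻ → Ca, so n(e⁻) = 2 × 0.1248 = 0.2496 mol
Q = 0.2496 × 96485 / 0.742 = 32460 C
t = Q / I = 32460 / 19.4 = 1673 s = 0.465 h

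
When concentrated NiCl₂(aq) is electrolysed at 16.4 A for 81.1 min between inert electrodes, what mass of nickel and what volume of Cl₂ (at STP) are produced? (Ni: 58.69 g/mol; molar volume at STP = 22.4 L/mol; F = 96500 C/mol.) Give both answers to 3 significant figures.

Q = 16.4 × 4866 = 79800 C; n(e⁻) = 79800 / 96500 = 0.8269 mol
Cathode: Ni²⁺ + 2e⁻ → Ni → n(Ni) = 0.8269/2 = 0.4135 mol → 24.3 g
Anode: 2Cl⁻ → Cl₂ + 2e⁻ → n(Cl₂) = 0.8269/2 = 0.4135 mol → 9.26 L

24.3 g Ni; 9.26 L Cl₂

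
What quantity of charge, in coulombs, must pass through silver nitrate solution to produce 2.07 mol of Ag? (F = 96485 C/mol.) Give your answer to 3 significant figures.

2.00×10^5 C

Ag⁺ + e⁻ → Ag, so n(e⁻) = 1 × 2.07 = 2.070 mol
Q = 2.070 × 96485 = 1.997×10^5 C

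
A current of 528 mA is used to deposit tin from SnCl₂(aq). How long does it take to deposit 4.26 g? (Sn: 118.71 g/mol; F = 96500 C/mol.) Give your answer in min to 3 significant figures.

n(Sn) = 4.26 / 118.71 = 0.03589 mol
Sn²⁺ + 2e⁻ → Sn, so n(e⁻) = 2 × 0.03589 = 0.07178 mol
Q = 0.07178 × 96500 = 6927 C
t = Q / I = 6927 / 0.528 = 13120 s = 219 min

219 min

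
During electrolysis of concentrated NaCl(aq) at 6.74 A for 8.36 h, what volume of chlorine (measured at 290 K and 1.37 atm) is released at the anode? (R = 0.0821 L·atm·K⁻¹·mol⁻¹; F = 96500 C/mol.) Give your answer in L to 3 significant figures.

Q = It = 6.74 × 30096 = 2.028×10^5 C
n(e⁻) = 2.028×10^5 / 96500 = 2.102 mol
2Cl⁻ → Cl₂ + 2e⁻, so n(Cl₂) = 2.102 / 2 = 1.051 mol
V = nRT/P = 1.051 × 0.0821 × 290 / 1.37 = 18.27 L

18.3 L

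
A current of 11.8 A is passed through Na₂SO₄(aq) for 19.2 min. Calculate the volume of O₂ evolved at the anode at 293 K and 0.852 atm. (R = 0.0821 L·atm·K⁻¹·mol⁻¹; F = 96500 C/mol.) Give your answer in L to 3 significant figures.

0.994 L

Q = 11.8 A × 1152 s = 13590 C
n(e⁻) = 13590 / 96500 = 0.1408 mol
2H₂O → O₂ + 4H⁺ + 4e⁻, so n(O₂) = 0.1408 / 4 = 0.03520 mol
V = nRT/P = 0.03520 × 0.0821 × 293 / 0.852 = 0.9938 L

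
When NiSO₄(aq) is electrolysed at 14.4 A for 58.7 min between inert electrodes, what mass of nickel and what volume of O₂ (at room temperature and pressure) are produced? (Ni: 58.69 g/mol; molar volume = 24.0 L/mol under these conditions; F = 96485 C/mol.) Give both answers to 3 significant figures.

15.4 g Ni; 3.15 L O₂

Q = 14.4 × 3522 = 50720 C; n(e⁻) = 50720 / 96485 = 0.5257 mol
Cathode: Ni²⁺ + 2e⁻ → Ni → n(Ni) = 0.5257/2 = 0.2629 mol → 15.4 g
Anode: 2H₂O → O₂ + 4H⁺ + 4e⁻ → n(O₂) = 0.5257/4 = 0.1314 mol → 3.15 L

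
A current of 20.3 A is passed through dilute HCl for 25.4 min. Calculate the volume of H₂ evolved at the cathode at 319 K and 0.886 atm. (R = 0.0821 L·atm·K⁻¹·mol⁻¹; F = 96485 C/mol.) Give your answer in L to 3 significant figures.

4.74 L

Q = It = 20.3 × 1524 = 30940 C
n(e⁻) = 30940 / 96485 = 0.3207 mol
2H⁺ + 2e⁻ → H₂, so n(H₂) = 0.3207 / 2 = 0.1604 mol
V = nRT/P = 0.1604 × 0.0821 × 319 / 0.886 = 4.741 L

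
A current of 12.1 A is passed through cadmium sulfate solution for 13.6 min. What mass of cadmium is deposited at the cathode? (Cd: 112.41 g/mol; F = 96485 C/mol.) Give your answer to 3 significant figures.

Q = It = 12.1 × 816 = 9874 C
n(e⁻) = Q/F = 9874/96485 = 0.1023 mol
Cd²⁺ + 2e⁻ → Cd, so n(Cd) = 0.1023 / 2 = 0.05115 mol
m = 0.05115 × 112.41 = 5.75 g

5.75 g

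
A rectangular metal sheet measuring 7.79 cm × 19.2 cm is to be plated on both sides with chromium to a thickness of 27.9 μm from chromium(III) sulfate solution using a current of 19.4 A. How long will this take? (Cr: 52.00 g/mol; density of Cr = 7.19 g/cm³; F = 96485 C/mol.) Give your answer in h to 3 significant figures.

Plated area = 2 × 7.79 × 19.2 = 299.1 cm²
Volume = 299.1 × 27.9×10⁻⁴ cm = 0.8345 cm³
m(Cr) = 0.8345 × 7.19 = 6.000 g
n(Cr) = 6.000 / 52.00 = 0.1154 mol; n(e⁻) = 3 × 0.1154 = 0.3462 mol
Q = 0.3462 × 96485 = 33400 C
t = 33400 / 19.4 = 1722 s = 0.478 h

0.478 h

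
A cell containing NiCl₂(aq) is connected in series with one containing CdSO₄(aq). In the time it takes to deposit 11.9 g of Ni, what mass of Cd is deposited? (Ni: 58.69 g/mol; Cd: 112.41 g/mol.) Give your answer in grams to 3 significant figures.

n(Ni) = 11.9 / 58.69 = 0.2028 mol
Ni²⁺ + 2e⁻ → Ni, so n(e⁻) = 2 × 0.2028 = 0.4056 mol
In series, the same 0.4056 mol of electrons flows through the second cell.
Cd²⁺ + 2e⁻ → Cd, so n(Cd) = 0.4056 / 2 = 0.2028 mol
m(Cd) = 0.2028 × 112.41 = 22.8 g

22.8 g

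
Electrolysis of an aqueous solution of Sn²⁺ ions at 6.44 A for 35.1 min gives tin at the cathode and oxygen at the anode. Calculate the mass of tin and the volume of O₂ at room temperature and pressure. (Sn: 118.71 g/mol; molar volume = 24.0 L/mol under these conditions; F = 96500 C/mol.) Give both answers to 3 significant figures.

Q = 6.44 × 2106 = 13560 C; n(e⁻) = 13560 / 96500 = 0.1405 mol
Cathode: Sn²⁺ + 2e⁻ → Sn → n(Sn) = 0.1405/2 = 0.07025 mol → 8.34 g
Anode: 2H₂O → O₂ + 4H⁺ + 4e⁻ → n(O₂) = 0.1405/4 = 0.03513 mol → 0.843 L

8.34 g Sn; 0.843 L O₂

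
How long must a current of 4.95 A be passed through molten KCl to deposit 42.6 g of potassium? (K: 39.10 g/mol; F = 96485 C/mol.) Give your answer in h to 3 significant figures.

5.90 h

n(K) = 42.6 / 39.10 = 1.090 mol
K⁺ + e⁻ → K, so n(e⁻) = 1.090 mol
Q = 1.090 × 96485 = 1.052×10^5 C
t = Q / I = 1.052×10^5 / 4.95 = 21250 s = 5.90 h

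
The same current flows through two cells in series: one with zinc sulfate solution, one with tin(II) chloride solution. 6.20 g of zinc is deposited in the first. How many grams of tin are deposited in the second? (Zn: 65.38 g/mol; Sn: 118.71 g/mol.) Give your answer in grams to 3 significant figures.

11.3 g

n(Zn) = 6.20 / 65.38 = 0.09483 mol
Zn²⁺ + 2e⁻ → Zn, so n(e⁻) = 2 × 0.09483 = 0.1897 mol
Same current for the same time ⇒ same n(e⁻) = 0.1897 mol in both cells.
Sn²⁺ + 2e⁻ → Sn, so n(Sn) = 0.1897 / 2 = 0.09485 mol
m(Sn) = 0.09485 × 118.71 = 11.3 g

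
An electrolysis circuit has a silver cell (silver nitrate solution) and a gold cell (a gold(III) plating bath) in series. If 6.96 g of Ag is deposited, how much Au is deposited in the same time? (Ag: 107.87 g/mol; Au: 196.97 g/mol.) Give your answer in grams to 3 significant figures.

4.24 g

n(Ag) = 6.96 / 107.87 = 0.06452 mol
Ag⁺ + e⁻ → Ag, so n(e⁻) = 0.06452 mol
Same current for the same time ⇒ same n(e⁻) = 0.06452 mol in both cells.
Au³⁺ + 3e⁻ → Au, so n(Au) = 0.06452 / 3 = 0.02151 mol
m(Au) = 0.02151 × 196.97 = 4.24 g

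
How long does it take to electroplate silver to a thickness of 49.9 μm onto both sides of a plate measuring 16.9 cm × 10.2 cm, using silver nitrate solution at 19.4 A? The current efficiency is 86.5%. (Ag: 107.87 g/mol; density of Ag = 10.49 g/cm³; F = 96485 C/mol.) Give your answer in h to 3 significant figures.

Plated area = 2 × 16.9 × 10.2 = 344.8 cm²
Volume = 344.8 × 49.9×10⁻⁴ cm = 1.721 cm³
m(Ag) = 1.721 × 10.49 = 18.05 g
n(Ag) = 18.05 / 107.87 = 0.1673 mol; n(e⁻) = 0.1673 mol
Q = 0.1673 × 96485 / 0.865 = 18660 C
t = 18660 / 19.4 = 961.9 s = 0.267 h

0.267 h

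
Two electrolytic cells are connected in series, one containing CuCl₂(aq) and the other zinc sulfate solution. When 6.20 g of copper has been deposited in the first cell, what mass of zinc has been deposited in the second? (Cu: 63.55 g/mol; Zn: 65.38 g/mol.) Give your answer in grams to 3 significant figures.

6.38 g

n(Cu) = 6.20 / 63.55 = 0.09756 mol
Cu²⁺ + 2e⁻ → Cu, so n(e⁻) = 2 × 0.09756 = 0.1951 mol
Since the cells are in series, n(e⁻) in the Zn cell is also 0.1951 mol.
Zn²⁺ + 2e⁻ → Zn, so n(Zn) = 0.1951 / 2 = 0.09755 mol
m(Zn) = 0.09755 × 65.38 = 6.38 g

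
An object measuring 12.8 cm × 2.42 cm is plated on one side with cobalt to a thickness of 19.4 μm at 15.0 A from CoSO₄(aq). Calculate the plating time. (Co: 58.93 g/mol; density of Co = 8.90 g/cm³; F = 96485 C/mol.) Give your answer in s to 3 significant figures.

117 s

Plated area = 12.8 × 2.42 = 30.98 cm²
Volume = 30.98 × 19.4×10⁻⁴ cm = 0.06010 cm³
m(Co) = 0.06010 × 8.90 = 0.5349 g
n(Co) = 0.5349 / 58.93 = 0.009077 mol; n(e⁻) = 2 × 0.009077 = 0.01815 mol
Q = 0.01815 × 96485 = 1751 C
t = 1751 / 15.0 = 116.7 s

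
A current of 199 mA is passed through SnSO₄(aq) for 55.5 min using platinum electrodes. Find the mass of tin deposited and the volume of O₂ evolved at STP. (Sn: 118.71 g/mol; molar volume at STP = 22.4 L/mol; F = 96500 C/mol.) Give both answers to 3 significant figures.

0.408 g Sn; 0.0385 L O₂

Q = 0.199 × 3330 = 662.7 C; n(e⁻) = 662.7 / 96500 = 0.006867 mol
Cathode: Sn²⁺ + 2e⁻ → Sn → n(Sn) = 0.006867/2 = 0.003434 mol → 0.408 g
Anode: 2H₂O → O₂ + 4H⁺ + 4e⁻ → n(O₂) = 0.006867/4 = 0.001717 mol → 0.0385 L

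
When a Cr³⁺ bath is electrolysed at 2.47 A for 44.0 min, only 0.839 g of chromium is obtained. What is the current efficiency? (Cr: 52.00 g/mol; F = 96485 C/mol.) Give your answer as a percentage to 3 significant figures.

Q = 2.47 × 2640 = 6521 C
n(e⁻) = 6521 / 96485 = 0.06759 mol
Cr³⁺ + 3e⁻ → Cr, so theoretical n(Cr) = 0.02253 mol → 1.172 g
Efficiency = 0.839 / 1.172 = 0.7159 = 71.6%

71.6%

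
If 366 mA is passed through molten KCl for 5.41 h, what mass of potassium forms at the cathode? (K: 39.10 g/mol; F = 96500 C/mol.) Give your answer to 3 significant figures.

2.89 g

Charge passed = 0.366 × 19476 = 7128 C
Moles of electrons = 7128 / 96500 = 0.07387 mol
K⁺ + e⁻ → K, so n(K) = 0.07387 mol
m = 0.07387 × 39.10 = 2.89 g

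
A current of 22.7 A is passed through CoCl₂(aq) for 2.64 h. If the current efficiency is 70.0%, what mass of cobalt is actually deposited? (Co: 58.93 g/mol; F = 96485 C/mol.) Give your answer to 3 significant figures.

46.1 g

Q = 22.7 × 9504 = 2.157×10^5 C
n(e⁻) = 2.157×10^5 / 96485 = 2.236 mol
Co²⁺ + 2e⁻ → Co, so theoretical m(Co) = 1.118 × 58.93 = 65.88 g
Actual mass = 70.0% × 65.88 = 46.1 g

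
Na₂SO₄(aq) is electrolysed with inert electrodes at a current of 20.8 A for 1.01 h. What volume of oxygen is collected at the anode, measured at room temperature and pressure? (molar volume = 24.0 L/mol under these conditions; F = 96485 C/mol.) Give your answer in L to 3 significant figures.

4.70 L

Q = It = 20.8 × 3636 = 75630 C
n(e⁻) = 75630 / 96485 = 0.7839 mol
2H₂O → O₂ + 4H⁺ + 4e⁻, so n(O₂) = 0.7839 / 4 = 0.1960 mol
V = 0.1960 × 24.0 = 4.704 L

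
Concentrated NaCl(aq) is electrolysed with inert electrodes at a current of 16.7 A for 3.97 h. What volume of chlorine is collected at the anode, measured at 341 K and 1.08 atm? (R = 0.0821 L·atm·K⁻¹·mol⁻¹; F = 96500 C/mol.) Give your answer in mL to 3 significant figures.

Charge passed = 16.7 × 14292 = 2.387×10^5 C
n(e⁻) = 2.387×10^5 / 96500 = 2.474 mol
2Cl⁻ → Cl₂ + 2e⁻, so n(Cl₂) = 2.474 / 2 = 1.237 mol
V = nRT/P = 1.237 × 0.0821 × 341 / 1.08 = 32.07 L
= 32100 mL

32100 mL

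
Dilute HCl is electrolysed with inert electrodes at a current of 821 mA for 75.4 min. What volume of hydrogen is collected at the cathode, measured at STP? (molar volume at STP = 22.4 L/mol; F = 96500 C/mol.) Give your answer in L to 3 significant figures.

Charge passed = 0.821 × 4524 = 3714 C
n(e⁻) = Q/F = 3714/96500 = 0.03849 mol
2H⁺ + 2e⁻ → H₂, so n(H₂) = 0.03849 / 2 = 0.01925 mol
V = 0.01925 × 22.4 = 0.4312 L

0.431 L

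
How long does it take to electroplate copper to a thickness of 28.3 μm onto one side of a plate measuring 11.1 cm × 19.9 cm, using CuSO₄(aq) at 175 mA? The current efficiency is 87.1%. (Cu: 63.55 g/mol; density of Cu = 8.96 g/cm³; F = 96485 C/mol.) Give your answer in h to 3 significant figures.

31.0 h

Plated area = 11.1 × 19.9 = 220.9 cm²
Volume = 220.9 × 28.3×10⁻⁴ cm = 0.6251 cm³
m(Cu) = 0.6251 × 8.96 = 5.601 g
n(Cu) = 5.601 / 63.55 = 0.08814 mol; n(e⁻) = 2 × 0.08814 = 0.1763 mol
Q = 0.1763 × 96485 / 0.871 = 19530 C
t = 19530 / 0.175 = 1.116×10^5 s = 31.0 h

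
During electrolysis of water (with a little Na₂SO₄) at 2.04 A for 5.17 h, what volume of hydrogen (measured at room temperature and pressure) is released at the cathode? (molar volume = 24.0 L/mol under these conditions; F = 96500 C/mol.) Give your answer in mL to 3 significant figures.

4720 mL

Charge passed = 2.04 × 18612 = 37970 C
n(e⁻) = 37970 / 96500 = 0.3935 mol
2H⁺ + 2e⁻ → H₂, so n(H₂) = 0.3935 / 2 = 0.1968 mol
V = 0.1968 × 24.0 = 4.723 L
= 4720 mL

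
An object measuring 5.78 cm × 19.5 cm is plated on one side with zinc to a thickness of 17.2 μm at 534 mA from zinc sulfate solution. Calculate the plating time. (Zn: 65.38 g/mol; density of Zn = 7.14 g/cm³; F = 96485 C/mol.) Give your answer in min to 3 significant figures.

128 min

Plated area = 5.78 × 19.5 = 112.7 cm²
Volume = 112.7 × 17.2×10⁻⁴ cm = 0.1938 cm³
m(Zn) = 0.1938 × 7.14 = 1.384 g
n(Zn) = 1.384 / 65.38 = 0.02117 mol; n(e⁻) = 2 × 0.02117 = 0.04234 mol
Q = 0.04234 × 96485 = 4085 C
t = 4085 / 0.534 = 7650 s = 128 min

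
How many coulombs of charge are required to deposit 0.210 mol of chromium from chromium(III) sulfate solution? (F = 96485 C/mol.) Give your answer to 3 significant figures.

60800 C

Cr³⁺ + 3e⁻ → Cr, so n(e⁻) = 3 × 0.210 = 0.6300 mol
Q = 0.6300 × 96485 = 60790 C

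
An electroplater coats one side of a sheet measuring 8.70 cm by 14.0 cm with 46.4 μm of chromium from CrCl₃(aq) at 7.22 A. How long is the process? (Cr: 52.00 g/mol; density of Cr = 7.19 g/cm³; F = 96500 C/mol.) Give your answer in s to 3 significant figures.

Plated area = 8.70 × 14.0 = 121.8 cm²
Volume = 121.8 × 46.4×10⁻⁴ cm = 0.5652 cm³
m(Cr) = 0.5652 × 7.19 = 4.064 g
n(Cr) = 4.064 / 52.00 = 0.07815 mol; n(e⁻) = 3 × 0.07815 = 0.2345 mol
Q = 0.2345 × 96500 = 22630 C
t = 22630 / 7.22 = 3134 s

3130 s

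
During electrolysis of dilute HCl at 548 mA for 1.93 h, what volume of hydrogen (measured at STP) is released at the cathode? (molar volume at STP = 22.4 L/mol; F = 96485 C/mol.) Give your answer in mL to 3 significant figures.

442 mL

Charge passed = 0.548 × 6948 = 3808 C
n(e⁻) = Q/F = 3808/96485 = 0.03947 mol
2H⁺ + 2e⁻ → H₂, so n(H₂) = 0.03947 / 2 = 0.01974 mol
V = 0.01974 × 22.4 = 0.4422 L
= 442 mL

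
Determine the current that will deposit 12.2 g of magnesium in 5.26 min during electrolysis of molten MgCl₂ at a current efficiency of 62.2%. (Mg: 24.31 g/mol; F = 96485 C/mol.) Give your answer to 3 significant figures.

n(Mg) = 12.2 / 24.31 = 0.5019 mol
Mg²⁺ + 2e⁻ → Mg, so n(e⁻) = 2 × 0.5019 = 1.004 mol
Q = 1.004 × 96485 / 0.622 = 1.557×10^5 C
I = Q / t = 1.557×10^5 / 315.6 s = 493 A

493 A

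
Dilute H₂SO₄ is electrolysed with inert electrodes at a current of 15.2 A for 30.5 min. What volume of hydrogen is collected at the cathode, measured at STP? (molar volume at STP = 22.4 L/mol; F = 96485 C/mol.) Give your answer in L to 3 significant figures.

3.23 L

Q = It = 15.2 × 1830 = 27820 C
Moles of electrons = 27820 / 96485 = 0.2883 mol
2H⁺ + 2e⁻ → H₂, so n(H₂) = 0.2883 / 2 = 0.1442 mol
V = 0.1442 × 22.4 = 3.230 L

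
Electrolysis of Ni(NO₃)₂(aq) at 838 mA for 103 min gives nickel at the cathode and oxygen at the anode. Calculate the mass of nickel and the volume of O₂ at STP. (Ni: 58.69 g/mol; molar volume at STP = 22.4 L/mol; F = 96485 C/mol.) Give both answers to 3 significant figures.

Q = 0.838 × 6180 = 5179 C; n(e⁻) = 5179 / 96485 = 0.05368 mol
Cathode: Ni²⁺ + 2e⁻ → Ni → n(Ni) = 0.05368/2 = 0.02684 mol → 1.58 g
Anode: 2H₂O → O₂ + 4H⁺ + 4e⁻ → n(O₂) = 0.05368/4 = 0.01342 mol → 0.301 L

1.58 g Ni; 0.301 L O₂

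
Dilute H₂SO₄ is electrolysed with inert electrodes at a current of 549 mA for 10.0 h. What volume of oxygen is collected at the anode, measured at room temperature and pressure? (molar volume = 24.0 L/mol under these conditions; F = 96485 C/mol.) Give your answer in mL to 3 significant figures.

1230 mL

Charge passed = 0.549 × 36000 = 19760 C
Moles of electrons = 19760 / 96485 = 0.2048 mol
2H₂O → O₂ + 4H⁺ + 4e⁻, so n(O₂) = 0.2048 / 4 = 0.05120 mol
V = 0.05120 × 24.0 = 1.229 L
= 1230 mL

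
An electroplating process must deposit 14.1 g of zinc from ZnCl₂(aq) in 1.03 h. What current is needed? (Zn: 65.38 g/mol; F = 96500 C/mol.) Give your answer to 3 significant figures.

11.2 A

n(Zn) = 14.1 / 65.38 = 0.2157 mol
Zn²⁺ + 2e⁻ → Zn, so n(e⁻) = 2 × 0.2157 = 0.4314 mol
Q = 0.4314 × 96500 = 41630 C
I = Q / t = 41630 / 3708 s = 11.2 A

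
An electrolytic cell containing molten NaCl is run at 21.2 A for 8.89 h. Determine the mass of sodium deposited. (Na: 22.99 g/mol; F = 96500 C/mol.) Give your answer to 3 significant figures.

162 g

Q = 21.2 A × 32004 s = 6.785×10^5 C
n(e⁻) = 6.785×10^5 / 96500 = 7.031 mol
Na⁺ + e⁻ → Na, so n(Na) = 7.031 mol
m = 7.031 × 22.99 = 162 g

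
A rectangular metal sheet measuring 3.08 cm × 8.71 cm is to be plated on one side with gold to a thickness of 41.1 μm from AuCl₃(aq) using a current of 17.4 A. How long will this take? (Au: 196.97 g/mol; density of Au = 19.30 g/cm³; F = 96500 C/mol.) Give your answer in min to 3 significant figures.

Plated area = 3.08 × 8.71 = 26.83 cm²
Volume = 26.83 × 41.1×10⁻⁴ cm = 0.1103 cm³
m(Au) = 0.1103 × 19.30 = 2.129 g
n(Au) = 2.129 / 196.97 = 0.01081 mol; n(e⁻) = 3 × 0.01081 = 0.03243 mol
Q = 0.03243 × 96500 = 3129 C
t = 3129 / 17.4 = 179.8 s = 3.00 min

3.00 min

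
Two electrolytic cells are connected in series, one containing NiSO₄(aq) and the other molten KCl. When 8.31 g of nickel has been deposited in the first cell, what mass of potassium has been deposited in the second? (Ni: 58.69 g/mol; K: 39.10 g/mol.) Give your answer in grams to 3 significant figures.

11.1 g

n(Ni) = 8.31 / 58.69 = 0.1416 mol
Ni²⁺ + 2e⁻ → Ni, so n(e⁻) = 2 × 0.1416 = 0.2832 mol
Since the cells are in series, n(e⁻) in the K cell is also 0.2832 mol.
K⁺ + e⁻ → K, so n(K) = 0.2832 mol
m(K) = 0.2832 × 39.10 = 11.1 g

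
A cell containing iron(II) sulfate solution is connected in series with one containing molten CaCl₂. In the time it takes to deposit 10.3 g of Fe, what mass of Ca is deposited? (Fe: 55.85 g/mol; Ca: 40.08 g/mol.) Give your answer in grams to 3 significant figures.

n(Fe) = 10.3 / 55.85 = 0.1844 mol
Fe²⁺ + 2e⁻ → Fe, so n(e⁻) = 2 × 0.1844 = 0.3688 mol
Same current for the same time ⇒ same n(e⁻) = 0.3688 mol in both cells.
Ca²⁺ + 2e⁻ → Ca, so n(Ca) = 0.3688 / 2 = 0.1844 mol
m(Ca) = 0.1844 × 40.08 = 7.39 g

7.39 g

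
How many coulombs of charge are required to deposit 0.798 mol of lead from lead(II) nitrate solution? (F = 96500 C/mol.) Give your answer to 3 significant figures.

Pb²⁺ + 2e⁻ → Pb, so n(e⁻) = 2 × 0.798 = 1.596 mol
Q = 1.596 × 96500 = 1.540×10^5 C

1.54×10^5 C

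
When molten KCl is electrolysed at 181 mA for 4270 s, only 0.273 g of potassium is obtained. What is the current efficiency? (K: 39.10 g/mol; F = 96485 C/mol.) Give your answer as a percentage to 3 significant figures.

87.2%

Q = 0.181 × 4270 = 772.9 C
n(e⁻) = 772.9 / 96485 = 0.008011 mol
K⁺ + e⁻ → K, so theoretical n(K) = 0.008011 mol → 0.3132 g
Efficiency = 0.273 / 0.3132 = 0.8716 = 87.2%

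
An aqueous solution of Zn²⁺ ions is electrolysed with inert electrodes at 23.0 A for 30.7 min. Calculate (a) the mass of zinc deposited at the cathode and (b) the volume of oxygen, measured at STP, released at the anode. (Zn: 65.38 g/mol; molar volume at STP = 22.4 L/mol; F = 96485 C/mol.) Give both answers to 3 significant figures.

Q = 23.0 × 1842 = 42370 C; n(e⁻) = 42370 / 96485 = 0.4391 mol
Cathode: Zn²⁺ + 2e⁻ → Zn → n(Zn) = 0.4391/2 = 0.2196 mol → 14.4 g
Anode: 2H₂O → O₂ + 4H⁺ + 4e⁻ → n(O₂) = 0.4391/4 = 0.1098 mol → 2.46 L

14.4 g Zn; 2.46 L O₂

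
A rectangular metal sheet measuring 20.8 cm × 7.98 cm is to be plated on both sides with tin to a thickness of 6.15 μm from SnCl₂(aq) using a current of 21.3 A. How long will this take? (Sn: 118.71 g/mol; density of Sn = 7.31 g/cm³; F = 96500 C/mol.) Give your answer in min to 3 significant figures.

1.90 min

Plated area = 2 × 20.8 × 7.98 = 332.0 cm²
Volume = 332.0 × 6.15×10⁻⁴ cm = 0.2042 cm³
m(Sn) = 0.2042 × 7.31 = 1.493 g
n(Sn) = 1.493 / 118.71 = 0.01258 mol; n(e⁻) = 2 × 0.01258 = 0.02516 mol
Q = 0.02516 × 96500 = 2428 C
t = 2428 / 21.3 = 114.0 s = 1.90 min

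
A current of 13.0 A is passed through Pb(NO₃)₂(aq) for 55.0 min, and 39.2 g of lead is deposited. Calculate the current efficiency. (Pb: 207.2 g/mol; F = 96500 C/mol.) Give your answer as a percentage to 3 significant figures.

Q = 13.0 × 3300 = 42900 C
n(e⁻) = 42900 / 96500 = 0.4446 mol
Pb²⁺ + 2e⁻ → Pb, so theoretical n(Pb) = 0.2223 mol → 46.06 g
Efficiency = 39.2 / 46.06 = 0.8511 = 85.1%

85.1%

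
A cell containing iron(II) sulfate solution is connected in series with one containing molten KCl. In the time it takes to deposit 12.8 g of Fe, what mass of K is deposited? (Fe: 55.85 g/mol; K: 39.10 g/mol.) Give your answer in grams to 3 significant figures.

17.9 g

n(Fe) = 12.8 / 55.85 = 0.2292 mol
Fe²⁺ + 2e⁻ → Fe, so n(e⁻) = 2 × 0.2292 = 0.4584 mol
Since the cells are in series, n(e⁻) in the K cell is also 0.4584 mol.
K⁺ + e⁻ → K, so n(K) = 0.4584 mol
m(K) = 0.4584 × 39.10 = 17.9 g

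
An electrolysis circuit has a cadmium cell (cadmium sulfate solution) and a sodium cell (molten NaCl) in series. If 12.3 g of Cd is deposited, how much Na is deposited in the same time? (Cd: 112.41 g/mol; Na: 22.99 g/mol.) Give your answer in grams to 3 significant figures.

5.03 g

n(Cd) = 12.3 / 112.41 = 0.1094 mol
Cd²⁺ + 2e⁻ → Cd, so n(e⁻) = 2 × 0.1094 = 0.2188 mol
The cells are in series, so the same charge (and hence the same n(e⁻) = 0.2188 mol) passes through both.
Na⁺ + e⁻ → Na, so n(Na) = 0.2188 mol
m(Na) = 0.2188 × 22.99 = 5.03 g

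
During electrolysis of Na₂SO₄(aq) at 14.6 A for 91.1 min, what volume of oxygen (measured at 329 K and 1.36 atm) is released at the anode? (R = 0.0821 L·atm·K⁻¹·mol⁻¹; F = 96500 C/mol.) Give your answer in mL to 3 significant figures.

Q = 14.6 A × 5466 s = 79800 C
n(e⁻) = Q/F = 79800/96500 = 0.8269 mol
2H₂O → O₂ + 4H⁺ + 4e⁻, so n(O₂) = 0.8269 / 4 = 0.2067 mol
V = nRT/P = 0.2067 × 0.0821 × 329 / 1.36 = 4.105 L
= 4110 mL

4110 mL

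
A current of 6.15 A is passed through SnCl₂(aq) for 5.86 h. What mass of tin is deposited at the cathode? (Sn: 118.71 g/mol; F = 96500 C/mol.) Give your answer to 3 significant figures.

79.8 g

Charge passed = 6.15 × 21096 = 1.297×10^5 C
Moles of electrons = 1.297×10^5 / 96500 = 1.344 mol
Sn²⁺ + 2e⁻ → Sn, so n(Sn) = 1.344 / 2 = 0.6720 mol
m = 0.6720 × 118.71 = 79.8 g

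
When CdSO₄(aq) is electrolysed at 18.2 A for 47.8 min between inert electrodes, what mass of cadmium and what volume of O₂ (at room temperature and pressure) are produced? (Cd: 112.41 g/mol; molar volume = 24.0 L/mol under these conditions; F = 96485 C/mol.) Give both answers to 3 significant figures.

30.4 g Cd; 3.25 L O₂

Q = 18.2 × 2868 = 52200 C; n(e⁻) = 52200 / 96485 = 0.5410 mol
Cathode: Cd²⁺ + 2e⁻ → Cd → n(Cd) = 0.5410/2 = 0.2705 mol → 30.4 g
Anode: 2H₂O → O₂ + 4H⁺ + 4e⁻ → n(O₂) = 0.5410/4 = 0.1353 mol → 3.25 L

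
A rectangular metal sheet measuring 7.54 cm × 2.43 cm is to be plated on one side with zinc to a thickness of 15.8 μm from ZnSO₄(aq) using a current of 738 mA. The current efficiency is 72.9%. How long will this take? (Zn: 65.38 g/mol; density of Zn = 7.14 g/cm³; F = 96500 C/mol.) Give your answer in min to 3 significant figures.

Plated area = 7.54 × 2.43 = 18.32 cm²
Volume = 18.32 × 15.8×10⁻⁴ cm = 0.02895 cm³
m(Zn) = 0.02895 × 7.14 = 0.2067 g
n(Zn) = 0.2067 / 65.38 = 0.003162 mol; n(e⁻) = 2 × 0.003162 = 0.006324 mol
Q = 0.006324 × 96500 / 0.729 = 837.1 C
t = 837.1 / 0.738 = 1134 s = 18.9 min

18.9 min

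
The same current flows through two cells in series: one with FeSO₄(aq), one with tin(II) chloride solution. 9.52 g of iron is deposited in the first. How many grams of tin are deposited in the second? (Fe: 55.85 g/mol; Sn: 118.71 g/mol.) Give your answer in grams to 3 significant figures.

n(Fe) = 9.52 / 55.85 = 0.1705 mol
Fe²⁺ + 2e⁻ → Fe, so n(e⁻) = 2 × 0.1705 = 0.3410 mol
In series, the same 0.3410 mol of electrons flows through the second cell.
Sn²⁺ + 2e⁻ → Sn, so n(Sn) = 0.3410 / 2 = 0.1705 mol
m(Sn) = 0.1705 × 118.71 = 20.2 g

20.2 g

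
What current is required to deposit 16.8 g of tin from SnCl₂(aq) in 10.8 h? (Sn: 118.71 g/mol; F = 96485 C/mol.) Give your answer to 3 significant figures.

n(Sn) = 16.8 / 118.71 = 0.1415 mol
Sn²⁺ + 2e⁻ → Sn, so n(e⁻) = 2 × 0.1415 = 0.2830 mol
Q = 0.2830 × 96485 = 27310 C
I = Q / t = 27310 / 38880 s = 0.702 A

0.702 A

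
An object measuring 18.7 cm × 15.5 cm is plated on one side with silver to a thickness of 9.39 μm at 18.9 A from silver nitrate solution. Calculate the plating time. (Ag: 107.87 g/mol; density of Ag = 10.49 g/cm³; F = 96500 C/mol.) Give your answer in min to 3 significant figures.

2.25 min

Plated area = 18.7 × 15.5 = 289.9 cm²
Volume = 289.9 × 9.39×10⁻⁴ cm = 0.2722 cm³
m(Ag) = 0.2722 × 10.49 = 2.855 g
n(Ag) = 2.855 / 107.87 = 0.02647 mol; n(e⁻) = 0.02647 mol
Q = 0.02647 × 96500 = 2554 C
t = 2554 / 18.9 = 135.1 s = 2.25 min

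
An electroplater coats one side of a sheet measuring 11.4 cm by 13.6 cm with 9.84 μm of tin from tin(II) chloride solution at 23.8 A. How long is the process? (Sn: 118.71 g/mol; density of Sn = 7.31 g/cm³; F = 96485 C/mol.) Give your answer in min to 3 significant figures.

Plated area = 11.4 × 13.6 = 155.0 cm²
Volume = 155.0 × 9.84×10⁻⁴ cm = 0.1525 cm³
m(Sn) = 0.1525 × 7.31 = 1.115 g
n(Sn) = 1.115 / 118.71 = 0.009393 mol; n(e⁻) = 2 × 0.009393 = 0.01879 mol
Q = 0.01879 × 96485 = 1813 C
t = 1813 / 23.8 = 76.18 s = 1.27 min

1.27 min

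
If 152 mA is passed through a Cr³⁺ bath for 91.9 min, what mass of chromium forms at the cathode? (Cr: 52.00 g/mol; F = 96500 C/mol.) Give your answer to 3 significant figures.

0.151 g

Q = It = 0.152 × 5514 = 838.1 C
n(e⁻) = Q/F = 838.1/96500 = 0.008685 mol
Cr³⁺ + 3e⁻ → Cr, so n(Cr) = 0.008685 / 3 = 0.002895 mol
m = 0.002895 × 52.00 = 0.151 g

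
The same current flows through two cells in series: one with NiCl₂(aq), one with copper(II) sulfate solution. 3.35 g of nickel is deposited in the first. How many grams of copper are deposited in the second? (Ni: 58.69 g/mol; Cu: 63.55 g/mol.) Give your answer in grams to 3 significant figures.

3.63 g

n(Ni) = 3.35 / 58.69 = 0.05708 mol
Ni²⁺ + 2e⁻ → Ni, so n(e⁻) = 2 × 0.05708 = 0.1142 mol
Since the cells are in series, n(e⁻) in the Cu cell is also 0.1142 mol.
Cu²⁺ + 2e⁻ → Cu, so n(Cu) = 0.1142 / 2 = 0.05710 mol
m(Cu) = 0.05710 × 63.55 = 3.63 g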